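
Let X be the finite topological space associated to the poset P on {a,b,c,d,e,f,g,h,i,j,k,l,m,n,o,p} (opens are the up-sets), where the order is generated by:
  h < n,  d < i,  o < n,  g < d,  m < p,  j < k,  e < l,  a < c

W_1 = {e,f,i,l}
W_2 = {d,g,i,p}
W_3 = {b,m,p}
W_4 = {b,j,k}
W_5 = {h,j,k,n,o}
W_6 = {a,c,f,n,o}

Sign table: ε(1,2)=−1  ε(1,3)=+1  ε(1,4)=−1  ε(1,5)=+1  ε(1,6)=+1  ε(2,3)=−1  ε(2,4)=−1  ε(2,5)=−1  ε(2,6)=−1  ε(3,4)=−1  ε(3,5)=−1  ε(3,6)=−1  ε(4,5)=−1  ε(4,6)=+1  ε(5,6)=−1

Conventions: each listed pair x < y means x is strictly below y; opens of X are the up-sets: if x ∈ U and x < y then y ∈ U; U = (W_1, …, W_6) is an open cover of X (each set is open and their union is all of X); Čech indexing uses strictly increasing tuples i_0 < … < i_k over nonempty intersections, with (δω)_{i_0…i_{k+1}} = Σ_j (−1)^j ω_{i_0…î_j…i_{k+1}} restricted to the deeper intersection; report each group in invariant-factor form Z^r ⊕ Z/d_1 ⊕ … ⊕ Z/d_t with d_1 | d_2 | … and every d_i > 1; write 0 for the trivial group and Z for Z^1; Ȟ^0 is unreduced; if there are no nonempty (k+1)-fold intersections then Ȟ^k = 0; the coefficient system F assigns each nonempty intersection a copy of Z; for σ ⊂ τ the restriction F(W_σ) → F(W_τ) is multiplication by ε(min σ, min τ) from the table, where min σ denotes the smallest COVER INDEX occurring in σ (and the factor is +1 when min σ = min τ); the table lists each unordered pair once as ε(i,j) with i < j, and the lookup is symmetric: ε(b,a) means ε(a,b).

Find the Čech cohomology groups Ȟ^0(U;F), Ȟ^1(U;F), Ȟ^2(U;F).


Ȟ^0 ≅ 0,  Ȟ^1 ≅ Z/2,  Ȟ^2 ≅ 0

nonempty overlaps:
  W12={i} W16={f} W23={p} W34={b} W45={j,k} W56={n,o}
C dims 6,6; δ0: rk 6, SNF 1^5·2
degree 0: 6−6−0 = 0 → Ȟ^0 ≅ 0
degree 1: 6−0−6 = 0 plus torsion [2] → Ȟ^1 ≅ Z/2
degree 2: 0−0−0 = 0 → Ȟ^2 ≅ 0


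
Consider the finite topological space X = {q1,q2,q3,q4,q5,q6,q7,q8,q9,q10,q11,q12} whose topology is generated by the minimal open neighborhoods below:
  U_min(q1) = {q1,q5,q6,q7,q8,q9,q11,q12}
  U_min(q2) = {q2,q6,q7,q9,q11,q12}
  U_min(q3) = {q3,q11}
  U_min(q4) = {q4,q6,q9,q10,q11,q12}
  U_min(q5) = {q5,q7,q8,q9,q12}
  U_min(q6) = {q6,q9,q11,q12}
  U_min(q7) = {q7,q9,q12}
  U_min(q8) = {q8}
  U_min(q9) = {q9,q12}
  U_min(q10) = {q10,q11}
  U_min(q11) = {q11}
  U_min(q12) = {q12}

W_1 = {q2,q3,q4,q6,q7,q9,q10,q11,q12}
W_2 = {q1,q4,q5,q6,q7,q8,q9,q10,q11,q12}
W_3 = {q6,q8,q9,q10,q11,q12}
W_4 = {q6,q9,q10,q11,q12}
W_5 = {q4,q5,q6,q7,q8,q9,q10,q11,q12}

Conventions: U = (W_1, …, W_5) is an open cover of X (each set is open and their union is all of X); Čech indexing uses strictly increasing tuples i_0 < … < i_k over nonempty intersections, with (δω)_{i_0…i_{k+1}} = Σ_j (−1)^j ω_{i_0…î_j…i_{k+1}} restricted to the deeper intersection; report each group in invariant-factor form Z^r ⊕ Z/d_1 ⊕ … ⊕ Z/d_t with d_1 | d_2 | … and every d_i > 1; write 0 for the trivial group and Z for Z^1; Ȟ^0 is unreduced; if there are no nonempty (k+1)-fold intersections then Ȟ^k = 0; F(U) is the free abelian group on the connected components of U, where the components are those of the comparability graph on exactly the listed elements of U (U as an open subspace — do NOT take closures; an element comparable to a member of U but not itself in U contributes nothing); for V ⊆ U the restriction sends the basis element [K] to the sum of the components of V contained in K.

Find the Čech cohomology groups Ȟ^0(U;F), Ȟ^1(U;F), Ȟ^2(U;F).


Ȟ^0 = Z, Ȟ^1 = 0, Ȟ^2 = 0

nerve of the cover:
  W12={q4,q6,q7,q9,q10,q11,q12} W13={q6,q9,q10,q11,q12} W14={q6,q9,q10,q11,q12} W15={q4,q6,q7,q9,q10,q11,q12} W23={q6,q8,q9,q10,q11,q12} W24={q6,q9,q10,q11,q12} W25={q4,q5,q6,q7,q8,q9,q10,q11,q12} W34={q6,q9,q10,q11,q12} W35={q6,q8,q9,q10,q11,q12} W45={q6,q9,q10,q11,q12}
  W123={q6,q9,q10,q11,q12} W124={q6,q9,q10,q11,q12} W125={q4,q6,q7,q9,q10,q11,q12} W134={q6,q9,q10,q11,q12} W135={q6,q9,q10,q11,q12} W145={q6,q9,q10,q11,q12} W234={q6,q9,q10,q11,q12} W235={q6,q8,q9,q10,q11,q12} W245={q6,q9,q10,q11,q12} W345={q6,q9,q10,q11,q12}
  W1234={q6,q9,q10,q11,q12} W1235={q6,q9,q10,q11,q12} W1245={q6,q9,q10,q11,q12} W1345={q6,q9,q10,q11,q12} W2345={q6,q9,q10,q11,q12}
  W12345={q6,q9,q10,q11,q12}
components per intersection:
  W1: {q2,q3,q4,q6,q7,q9,q10,q11,q12}
  W2: {q1,q4,q5,q6,q7,q8,q9,q10,q11,q12}
  W3: {q6,q9,q10,q11,q12} {q8}
  W4: {q6,q9,q10,q11,q12}
  W5: {q4,q5,q6,q7,q8,q9,q10,q11,q12}
  W12: {q4,q6,q7,q9,q10,q11,q12}
  W13: {q6,q9,q10,q11,q12}
  W14: {q6,q9,q10,q11,q12}
  W15: {q4,q6,q7,q9,q10,q11,q12}
  W23: {q6,q9,q10,q11,q12} {q8}
  W24: {q6,q9,q10,q11,q12}
  W25: {q4,q5,q6,q7,q8,q9,q10,q11,q12}
  W34: {q6,q9,q10,q11,q12}
  W35: {q6,q9,q10,q11,q12} {q8}
  W45: {q6,q9,q10,q11,q12}
  W123: {q6,q9,q10,q11,q12}
  W124: {q6,q9,q10,q11,q12}
  W125: {q4,q6,q7,q9,q10,q11,q12}
  W134: {q6,q9,q10,q11,q12}
  W135: {q6,q9,q10,q11,q12}
  W145: {q6,q9,q10,q11,q12}
  W234: {q6,q9,q10,q11,q12}
  W235: {q6,q9,q10,q11,q12} {q8}
  W245: {q6,q9,q10,q11,q12}
  W345: {q6,q9,q10,q11,q12}
  W1234: {q6,q9,q10,q11,q12}
  W1235: {q6,q9,q10,q11,q12}
  W1245: {q6,q9,q10,q11,q12}
  W1345: {q6,q9,q10,q11,q12}
  W2345: {q6,q9,q10,q11,q12}
  W12345: {q6,q9,q10,q11,q12}
C dims 6,12,11,5; δ0: rk 5, SNF 1^5; δ1: rk 7, SNF 1^7; δ2: rk 4, SNF 1^4
Ȟ^0 = (6 − 5) − 0 = 1, so Ȟ^0 ≅ Z
Ȟ^1 = (12 − 7) − 5 = 0, so Ȟ^1 ≅ 0
Ȟ^2 = (11 − 4) − 7 = 0, so Ȟ^2 ≅ 0


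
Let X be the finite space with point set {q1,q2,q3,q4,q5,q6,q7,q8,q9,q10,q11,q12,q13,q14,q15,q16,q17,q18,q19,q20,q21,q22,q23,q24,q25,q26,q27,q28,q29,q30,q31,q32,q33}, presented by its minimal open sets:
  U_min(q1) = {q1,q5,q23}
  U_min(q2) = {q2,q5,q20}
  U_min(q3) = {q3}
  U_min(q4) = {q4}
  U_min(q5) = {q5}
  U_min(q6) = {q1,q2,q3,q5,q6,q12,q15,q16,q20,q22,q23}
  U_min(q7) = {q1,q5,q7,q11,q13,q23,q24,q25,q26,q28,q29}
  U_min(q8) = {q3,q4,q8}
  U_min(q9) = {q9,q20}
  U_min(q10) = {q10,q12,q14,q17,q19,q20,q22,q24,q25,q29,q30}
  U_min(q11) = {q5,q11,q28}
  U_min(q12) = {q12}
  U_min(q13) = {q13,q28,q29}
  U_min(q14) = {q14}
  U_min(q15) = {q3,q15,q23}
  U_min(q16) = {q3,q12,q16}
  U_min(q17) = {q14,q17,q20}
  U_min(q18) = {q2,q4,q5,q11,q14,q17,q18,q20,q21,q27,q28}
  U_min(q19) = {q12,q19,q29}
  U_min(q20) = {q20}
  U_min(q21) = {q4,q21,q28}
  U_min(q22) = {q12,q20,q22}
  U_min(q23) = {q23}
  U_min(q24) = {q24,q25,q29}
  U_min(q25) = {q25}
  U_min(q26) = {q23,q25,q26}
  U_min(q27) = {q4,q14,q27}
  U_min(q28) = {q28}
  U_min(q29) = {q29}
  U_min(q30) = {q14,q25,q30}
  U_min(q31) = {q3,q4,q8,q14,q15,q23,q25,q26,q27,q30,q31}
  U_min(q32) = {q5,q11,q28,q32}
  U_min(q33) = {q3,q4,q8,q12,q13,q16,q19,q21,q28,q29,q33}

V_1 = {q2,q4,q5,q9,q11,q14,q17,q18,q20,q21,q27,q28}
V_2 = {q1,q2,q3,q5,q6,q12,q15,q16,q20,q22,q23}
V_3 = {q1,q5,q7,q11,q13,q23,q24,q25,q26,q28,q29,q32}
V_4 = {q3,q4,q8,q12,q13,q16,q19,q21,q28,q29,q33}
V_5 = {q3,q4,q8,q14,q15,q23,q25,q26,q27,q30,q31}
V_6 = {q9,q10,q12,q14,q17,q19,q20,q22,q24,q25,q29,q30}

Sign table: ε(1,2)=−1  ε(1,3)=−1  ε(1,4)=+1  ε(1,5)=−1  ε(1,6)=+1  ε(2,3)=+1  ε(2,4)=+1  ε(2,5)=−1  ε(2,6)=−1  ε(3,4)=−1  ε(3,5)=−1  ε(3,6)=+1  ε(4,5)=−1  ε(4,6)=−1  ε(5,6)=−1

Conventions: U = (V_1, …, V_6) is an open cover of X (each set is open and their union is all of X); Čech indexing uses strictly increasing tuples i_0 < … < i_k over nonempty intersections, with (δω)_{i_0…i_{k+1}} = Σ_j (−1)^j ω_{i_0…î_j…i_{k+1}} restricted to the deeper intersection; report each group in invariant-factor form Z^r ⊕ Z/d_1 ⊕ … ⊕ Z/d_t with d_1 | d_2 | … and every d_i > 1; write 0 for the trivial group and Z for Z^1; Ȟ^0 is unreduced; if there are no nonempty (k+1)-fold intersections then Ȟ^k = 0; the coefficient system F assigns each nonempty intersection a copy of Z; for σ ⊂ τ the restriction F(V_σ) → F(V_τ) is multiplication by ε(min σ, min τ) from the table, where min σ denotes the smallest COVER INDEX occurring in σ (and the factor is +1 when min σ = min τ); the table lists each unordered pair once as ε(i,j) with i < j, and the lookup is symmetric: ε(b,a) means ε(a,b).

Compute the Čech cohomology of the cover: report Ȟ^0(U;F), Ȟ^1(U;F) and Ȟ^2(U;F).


Ȟ^0 = 0; Ȟ^1 = Z/2; Ȟ^2 = Z

nerve of the cover:
  V12={q2,q5,q20} V13={q5,q11,q28} V14={q4,q21,q28} V15={q4,q14,q27} V16={q9,q14,q17,q20} V23={q1,q5,q23} V24={q3,q12,q16} V25={q3,q15,q23} V26={q12,q20,q22} V34={q13,q28,q29} V35={q23,q25,q26} V36={q24,q25,q29} V45={q3,q4,q8} V46={q12,q19,q29} V56={q14,q25,q30}
  V123={q5} V126={q20} V134={q28} V145={q4} V156={q14} V235={q23} V245={q3} V246={q12} V346={q29} V356={q25}
C dims 6,15,10; δ0: rk 6, SNF 1^5·2; δ1: rk 9, SNF 1^9
Ȟ^0 = (6 − 6) − 0 = 0, so Ȟ^0 ≅ 0
Ȟ^1 = (15 − 9) − 6 = 0 plus torsion [2], so Ȟ^1 ≅ Z/2
Ȟ^2 = (10 − 0) − 9 = 1, so Ȟ^2 ≅ Z


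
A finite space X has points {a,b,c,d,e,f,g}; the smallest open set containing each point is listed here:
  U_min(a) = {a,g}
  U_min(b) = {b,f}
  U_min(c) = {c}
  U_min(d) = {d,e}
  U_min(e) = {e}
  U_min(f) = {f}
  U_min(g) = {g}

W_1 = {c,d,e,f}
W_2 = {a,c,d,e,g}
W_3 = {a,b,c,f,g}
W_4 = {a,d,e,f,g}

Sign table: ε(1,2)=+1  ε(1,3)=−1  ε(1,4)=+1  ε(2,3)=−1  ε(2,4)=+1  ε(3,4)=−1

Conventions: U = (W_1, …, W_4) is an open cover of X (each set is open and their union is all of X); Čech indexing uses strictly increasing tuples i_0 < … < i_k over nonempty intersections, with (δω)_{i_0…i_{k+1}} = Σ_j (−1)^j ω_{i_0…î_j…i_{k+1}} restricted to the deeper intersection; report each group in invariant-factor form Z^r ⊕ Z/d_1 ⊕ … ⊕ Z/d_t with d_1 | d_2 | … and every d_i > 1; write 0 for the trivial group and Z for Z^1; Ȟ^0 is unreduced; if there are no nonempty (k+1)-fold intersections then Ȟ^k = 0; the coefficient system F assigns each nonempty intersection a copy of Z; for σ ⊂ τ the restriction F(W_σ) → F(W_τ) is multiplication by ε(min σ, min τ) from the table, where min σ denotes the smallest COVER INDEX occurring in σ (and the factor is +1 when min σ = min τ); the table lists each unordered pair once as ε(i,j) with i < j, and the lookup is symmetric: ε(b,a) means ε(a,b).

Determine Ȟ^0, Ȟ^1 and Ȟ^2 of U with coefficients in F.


Ȟ^0(U;F) ≅ Z,  Ȟ^1(U;F) ≅ 0,  Ȟ^2(U;F) ≅ Z

nerve simplices:
  W12={c,d,e} W13={c,f} W14={d,e,f} W23={a,c,g} W24={a,d,e,g} W34={a,f,g}
  W123={c} W124={d,e} W134={f} W234={a,g}
C dims 4,6,4; δ0: rk 3, SNF 1^3; δ1: rk 3, SNF 1^3
degree 0: 4−3−0 = 1 → Ȟ^0 ≅ Z
degree 1: 6−3−3 = 0 → Ȟ^1 ≅ 0
degree 2: 4−0−3 = 1 → Ȟ^2 ≅ Z


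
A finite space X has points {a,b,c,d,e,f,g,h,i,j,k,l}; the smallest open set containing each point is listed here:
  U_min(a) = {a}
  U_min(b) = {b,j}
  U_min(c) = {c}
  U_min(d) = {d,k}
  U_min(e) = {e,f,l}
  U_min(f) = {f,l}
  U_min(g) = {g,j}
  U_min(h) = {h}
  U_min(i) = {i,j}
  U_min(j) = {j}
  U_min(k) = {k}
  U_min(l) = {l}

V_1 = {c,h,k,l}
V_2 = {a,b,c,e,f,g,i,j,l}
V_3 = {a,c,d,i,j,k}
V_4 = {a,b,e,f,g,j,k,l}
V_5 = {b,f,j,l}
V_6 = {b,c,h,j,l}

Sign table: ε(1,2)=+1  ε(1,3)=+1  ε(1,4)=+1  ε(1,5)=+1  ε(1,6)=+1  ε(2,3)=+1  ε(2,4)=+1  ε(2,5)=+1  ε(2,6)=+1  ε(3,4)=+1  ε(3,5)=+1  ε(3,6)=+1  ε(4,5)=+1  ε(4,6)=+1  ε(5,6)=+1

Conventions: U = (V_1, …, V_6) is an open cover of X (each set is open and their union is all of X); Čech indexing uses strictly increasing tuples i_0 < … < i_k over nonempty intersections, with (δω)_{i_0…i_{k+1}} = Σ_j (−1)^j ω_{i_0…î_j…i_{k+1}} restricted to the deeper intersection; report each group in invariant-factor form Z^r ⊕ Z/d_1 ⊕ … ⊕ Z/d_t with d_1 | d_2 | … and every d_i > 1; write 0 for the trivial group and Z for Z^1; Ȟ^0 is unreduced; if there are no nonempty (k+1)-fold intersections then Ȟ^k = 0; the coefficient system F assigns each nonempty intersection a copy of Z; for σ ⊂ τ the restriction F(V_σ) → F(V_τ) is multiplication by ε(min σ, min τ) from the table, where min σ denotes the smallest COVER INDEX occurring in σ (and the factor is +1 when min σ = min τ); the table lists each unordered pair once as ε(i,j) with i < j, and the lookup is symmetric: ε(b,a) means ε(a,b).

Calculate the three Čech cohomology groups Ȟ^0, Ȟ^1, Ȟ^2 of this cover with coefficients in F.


nonempty overlaps:
  V12={c,l} V13={c,k} V14={k,l} V15={l} V16={c,h,l} V23={a,c,i,j} V24={a,b,e,f,g,j,l} V25={b,f,j,l} V26={b,c,j,l} V34={a,j,k} V35={j} V36={c,j} V45={b,f,j,l} V46={b,j,l} V56={b,j,l}
  V123={c} V124={l} V125={l} V126={c,l} V134={k} V136={c} V145={l} V146={l} V156={l} V234={a,j} V235={j} V236={c,j} V245={b,f,j,l} V246={b,j,l} V256={b,j,l} V345={j} V346={j} V356={j} V456={b,j,l}
  V1236={c} V1245={l} V1246={l} V1256={l} V1456={l} V2345={j} V2346={j} V2356={j} V2456={b,j,l} V3456={j}
  V12456={l} V23456={j}
C dims 6,15,19,10; δ0: rk 5, SNF 1^5; δ1: rk 10, SNF 1^10; δ2: rk 8, SNF 1^8
degree 0: 6−5−0 = 1 → Ȟ^0 ≅ Z
degree 1: 15−10−5 = 0 → Ȟ^1 ≅ 0
degree 2: 19−8−10 = 1 → Ȟ^2 ≅ Z

Ȟ^0 ≅ Z, Ȟ^1 ≅ 0 and Ȟ^2 ≅ Z


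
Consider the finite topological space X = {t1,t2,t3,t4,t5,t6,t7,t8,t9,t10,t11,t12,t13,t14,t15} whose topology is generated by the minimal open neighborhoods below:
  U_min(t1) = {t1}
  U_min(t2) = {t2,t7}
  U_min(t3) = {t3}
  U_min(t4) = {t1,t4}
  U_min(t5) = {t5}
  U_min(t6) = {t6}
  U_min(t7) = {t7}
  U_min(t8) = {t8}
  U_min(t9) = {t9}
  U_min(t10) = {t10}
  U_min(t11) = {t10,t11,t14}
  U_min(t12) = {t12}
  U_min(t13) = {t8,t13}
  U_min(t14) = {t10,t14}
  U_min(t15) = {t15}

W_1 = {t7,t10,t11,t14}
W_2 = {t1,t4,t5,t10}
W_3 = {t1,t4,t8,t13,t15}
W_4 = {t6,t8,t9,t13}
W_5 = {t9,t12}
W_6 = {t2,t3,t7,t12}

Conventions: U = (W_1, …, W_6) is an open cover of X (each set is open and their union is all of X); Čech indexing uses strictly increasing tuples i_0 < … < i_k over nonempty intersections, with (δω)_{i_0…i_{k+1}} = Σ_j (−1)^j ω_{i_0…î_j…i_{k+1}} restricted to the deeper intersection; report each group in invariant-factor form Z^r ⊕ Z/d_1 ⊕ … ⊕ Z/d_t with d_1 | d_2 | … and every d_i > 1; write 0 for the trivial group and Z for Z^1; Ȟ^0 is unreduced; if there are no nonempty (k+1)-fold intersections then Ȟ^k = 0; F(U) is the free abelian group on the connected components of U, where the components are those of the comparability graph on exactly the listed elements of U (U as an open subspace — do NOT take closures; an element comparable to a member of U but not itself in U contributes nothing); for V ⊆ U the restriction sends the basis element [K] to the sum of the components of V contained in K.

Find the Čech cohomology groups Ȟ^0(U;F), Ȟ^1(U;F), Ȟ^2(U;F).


Ȟ^0 ≅ Z^10; Ȟ^1 ≅ 0; Ȟ^2 ≅ 0

nonempty intersections:
  W12={t10} W16={t7} W23={t1,t4} W34={t8,t13} W45={t9} W56={t12}
components per intersection:
  W1: {t7} {t10,t11,t14}
  W2: {t1,t4} {t5} {t10}
  W3: {t1,t4} {t8,t13} {t15}
  W4: {t6} {t8,t13} {t9}
  W5: {t9} {t12}
  W6: {t2,t7} {t3} {t12}
  W12: {t10}
  W16: {t7}
  W23: {t1,t4}
  W34: {t8,t13}
  W45: {t9}
  W56: {t12}
C dims 16,6; δ0: rk 6, SNF 1^6
Ȟ^0: (16−6)−0=10 ⇒ Z^10
Ȟ^1: (6−0)−6=0 ⇒ 0
Ȟ^2: (0−0)−0=0 ⇒ 0


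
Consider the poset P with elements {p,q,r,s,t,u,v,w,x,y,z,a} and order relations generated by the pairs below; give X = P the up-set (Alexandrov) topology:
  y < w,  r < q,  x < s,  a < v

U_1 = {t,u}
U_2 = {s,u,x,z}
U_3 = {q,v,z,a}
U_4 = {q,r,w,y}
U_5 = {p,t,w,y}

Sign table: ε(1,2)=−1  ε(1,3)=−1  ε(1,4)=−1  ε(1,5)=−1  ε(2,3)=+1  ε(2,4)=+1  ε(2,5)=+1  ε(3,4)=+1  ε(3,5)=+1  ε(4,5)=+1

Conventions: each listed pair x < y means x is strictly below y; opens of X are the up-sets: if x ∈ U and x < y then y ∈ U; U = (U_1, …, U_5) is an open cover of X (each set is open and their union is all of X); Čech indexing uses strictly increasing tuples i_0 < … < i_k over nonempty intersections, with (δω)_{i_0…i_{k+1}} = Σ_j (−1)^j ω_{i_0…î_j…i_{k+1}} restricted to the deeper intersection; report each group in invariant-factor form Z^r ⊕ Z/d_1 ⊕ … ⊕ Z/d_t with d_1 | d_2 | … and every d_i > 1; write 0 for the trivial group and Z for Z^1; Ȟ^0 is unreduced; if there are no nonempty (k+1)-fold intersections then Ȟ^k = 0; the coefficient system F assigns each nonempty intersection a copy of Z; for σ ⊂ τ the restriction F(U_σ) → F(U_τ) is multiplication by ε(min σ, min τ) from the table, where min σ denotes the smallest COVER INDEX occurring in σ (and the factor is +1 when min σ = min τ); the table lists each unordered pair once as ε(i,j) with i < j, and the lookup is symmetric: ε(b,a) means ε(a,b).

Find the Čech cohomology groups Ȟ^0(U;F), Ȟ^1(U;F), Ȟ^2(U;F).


Ȟ^0(U;F) ≅ Z, Ȟ^1(U;F) ≅ Z and Ȟ^2(U;F) ≅ 0

cover nerve:
  U12={u} U15={t} U23={z} U34={q} U45={w,y}
C dims 5,5; δ0: rk 4, SNF 1^4
Ȟ^0: (5−4)−0=1 ⇒ Z
Ȟ^1: (5−0)−4=1 ⇒ Z
Ȟ^2: (0−0)−0=0 ⇒ 0


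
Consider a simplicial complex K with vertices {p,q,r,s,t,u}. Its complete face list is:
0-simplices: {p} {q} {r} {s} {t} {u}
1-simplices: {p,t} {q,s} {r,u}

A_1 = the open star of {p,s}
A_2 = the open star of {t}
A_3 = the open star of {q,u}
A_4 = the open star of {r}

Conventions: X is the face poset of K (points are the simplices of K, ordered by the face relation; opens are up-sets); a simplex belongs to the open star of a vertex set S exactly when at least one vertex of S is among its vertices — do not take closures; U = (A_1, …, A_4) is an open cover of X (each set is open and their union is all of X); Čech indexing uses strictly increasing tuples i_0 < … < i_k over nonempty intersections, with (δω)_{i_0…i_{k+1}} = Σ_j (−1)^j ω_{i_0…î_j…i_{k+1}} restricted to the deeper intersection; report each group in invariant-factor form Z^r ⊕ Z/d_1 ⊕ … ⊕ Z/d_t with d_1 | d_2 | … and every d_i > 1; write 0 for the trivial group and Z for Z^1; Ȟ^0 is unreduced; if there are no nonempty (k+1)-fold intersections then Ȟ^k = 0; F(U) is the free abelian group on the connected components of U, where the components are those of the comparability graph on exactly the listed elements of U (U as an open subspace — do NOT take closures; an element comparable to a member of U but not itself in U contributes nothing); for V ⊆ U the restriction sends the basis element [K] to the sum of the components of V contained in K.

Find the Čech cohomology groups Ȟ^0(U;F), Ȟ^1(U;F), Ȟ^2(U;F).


nerve of the cover:
  A1={{p},{s},{p,t},{q,s}} A2={{t},{p,t}} A3={{q},{u},{q,s},{r,u}} A4={{r},{r,u}}
  A12={{p,t}} A13={{q,s}} A34={{r,u}}
components per intersection:
  A1: {{p},{p,t}} {{s},{q,s}}
  A2: {{t},{p,t}}
  A3: {{q},{q,s}} {{u},{r,u}}
  A4: {{r},{r,u}}
  A12: {{p,t}}
  A13: {{q,s}}
  A34: {{r,u}}
C dims 6,3; δ0: rk 3, SNF 1^3
Ȟ^0 = (6 − 3) − 0 = 3, so Ȟ^0 ≅ Z^3
Ȟ^1 = (3 − 0) − 3 = 0, so Ȟ^1 ≅ 0
Ȟ^2 = (0 − 0) − 0 = 0, so Ȟ^2 ≅ 0

Ȟ^0 ≅ Z^3; Ȟ^1 ≅ 0; Ȟ^2 ≅ 0


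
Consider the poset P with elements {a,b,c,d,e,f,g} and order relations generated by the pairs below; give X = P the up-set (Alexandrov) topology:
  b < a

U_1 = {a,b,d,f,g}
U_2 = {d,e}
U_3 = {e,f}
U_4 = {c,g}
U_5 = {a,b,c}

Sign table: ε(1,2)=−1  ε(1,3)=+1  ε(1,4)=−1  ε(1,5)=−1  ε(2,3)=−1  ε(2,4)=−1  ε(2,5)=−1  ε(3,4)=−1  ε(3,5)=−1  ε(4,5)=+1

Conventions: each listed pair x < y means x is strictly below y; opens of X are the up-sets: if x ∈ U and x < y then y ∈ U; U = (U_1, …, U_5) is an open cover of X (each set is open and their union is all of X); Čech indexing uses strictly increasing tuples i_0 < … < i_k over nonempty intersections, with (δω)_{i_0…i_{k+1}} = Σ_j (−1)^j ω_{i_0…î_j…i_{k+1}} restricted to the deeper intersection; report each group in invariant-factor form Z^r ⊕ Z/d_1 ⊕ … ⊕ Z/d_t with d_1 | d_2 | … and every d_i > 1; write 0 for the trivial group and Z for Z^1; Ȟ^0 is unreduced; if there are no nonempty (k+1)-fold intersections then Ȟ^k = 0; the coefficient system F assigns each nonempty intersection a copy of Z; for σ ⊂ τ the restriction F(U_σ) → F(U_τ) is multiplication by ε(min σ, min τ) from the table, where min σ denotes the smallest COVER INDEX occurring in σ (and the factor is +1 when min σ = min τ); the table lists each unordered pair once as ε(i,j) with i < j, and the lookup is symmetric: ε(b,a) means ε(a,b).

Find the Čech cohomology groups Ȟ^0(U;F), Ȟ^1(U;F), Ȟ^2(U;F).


Ȟ^0 = Z,  Ȟ^1 = Z^2,  Ȟ^2 = 0

nerve simplices:
  U12={d} U13={f} U14={g} U15={a,b} U23={e} U45={c}
C dims 5,6; δ0: rk 4, SNF 1^4
degree 0: 5−4−0 = 1 → Ȟ^0 ≅ Z
degree 1: 6−0−4 = 2 → Ȟ^1 ≅ Z^2
degree 2: 0−0−0 = 0 → Ȟ^2 ≅ 0


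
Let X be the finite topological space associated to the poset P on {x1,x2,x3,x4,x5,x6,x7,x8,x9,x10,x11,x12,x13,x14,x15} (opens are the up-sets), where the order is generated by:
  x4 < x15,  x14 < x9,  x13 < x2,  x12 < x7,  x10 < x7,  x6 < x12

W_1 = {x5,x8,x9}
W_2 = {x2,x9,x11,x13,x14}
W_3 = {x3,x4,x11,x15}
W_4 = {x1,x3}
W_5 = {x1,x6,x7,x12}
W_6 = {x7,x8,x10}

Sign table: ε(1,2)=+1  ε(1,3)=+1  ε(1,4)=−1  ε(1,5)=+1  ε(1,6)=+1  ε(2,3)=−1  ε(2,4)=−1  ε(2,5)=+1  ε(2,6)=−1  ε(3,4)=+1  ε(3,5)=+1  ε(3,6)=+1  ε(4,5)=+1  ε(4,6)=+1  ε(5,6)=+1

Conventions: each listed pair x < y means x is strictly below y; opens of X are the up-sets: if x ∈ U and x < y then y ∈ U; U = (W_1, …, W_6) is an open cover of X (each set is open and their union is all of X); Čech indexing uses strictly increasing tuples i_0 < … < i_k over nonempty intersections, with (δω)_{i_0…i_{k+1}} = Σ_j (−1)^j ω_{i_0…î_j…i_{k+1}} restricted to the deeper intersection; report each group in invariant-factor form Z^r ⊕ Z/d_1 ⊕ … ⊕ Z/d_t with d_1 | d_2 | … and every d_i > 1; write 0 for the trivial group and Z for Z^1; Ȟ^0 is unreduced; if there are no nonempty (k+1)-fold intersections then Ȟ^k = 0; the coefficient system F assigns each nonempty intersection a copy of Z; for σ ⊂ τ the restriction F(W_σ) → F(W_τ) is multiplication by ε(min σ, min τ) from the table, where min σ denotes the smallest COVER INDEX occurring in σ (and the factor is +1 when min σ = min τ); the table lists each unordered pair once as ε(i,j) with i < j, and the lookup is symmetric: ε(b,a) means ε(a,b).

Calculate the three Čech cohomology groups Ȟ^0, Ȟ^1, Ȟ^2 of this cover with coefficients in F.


Ȟ^0 = 0,  Ȟ^1 = Z/2,  Ȟ^2 = 0

nerve of the cover:
  W12={x9} W16={x8} W23={x11} W34={x3} W45={x1} W56={x7}
C dims 6,6; δ0: rk 6, SNF 1^5·2
Ȟ^0 = (6 − 6) − 0 = 0, so Ȟ^0 ≅ 0
Ȟ^1 = (6 − 0) − 6 = 0 plus torsion [2], so Ȟ^1 ≅ Z/2
Ȟ^2 = (0 − 0) − 0 = 0, so Ȟ^2 ≅ 0


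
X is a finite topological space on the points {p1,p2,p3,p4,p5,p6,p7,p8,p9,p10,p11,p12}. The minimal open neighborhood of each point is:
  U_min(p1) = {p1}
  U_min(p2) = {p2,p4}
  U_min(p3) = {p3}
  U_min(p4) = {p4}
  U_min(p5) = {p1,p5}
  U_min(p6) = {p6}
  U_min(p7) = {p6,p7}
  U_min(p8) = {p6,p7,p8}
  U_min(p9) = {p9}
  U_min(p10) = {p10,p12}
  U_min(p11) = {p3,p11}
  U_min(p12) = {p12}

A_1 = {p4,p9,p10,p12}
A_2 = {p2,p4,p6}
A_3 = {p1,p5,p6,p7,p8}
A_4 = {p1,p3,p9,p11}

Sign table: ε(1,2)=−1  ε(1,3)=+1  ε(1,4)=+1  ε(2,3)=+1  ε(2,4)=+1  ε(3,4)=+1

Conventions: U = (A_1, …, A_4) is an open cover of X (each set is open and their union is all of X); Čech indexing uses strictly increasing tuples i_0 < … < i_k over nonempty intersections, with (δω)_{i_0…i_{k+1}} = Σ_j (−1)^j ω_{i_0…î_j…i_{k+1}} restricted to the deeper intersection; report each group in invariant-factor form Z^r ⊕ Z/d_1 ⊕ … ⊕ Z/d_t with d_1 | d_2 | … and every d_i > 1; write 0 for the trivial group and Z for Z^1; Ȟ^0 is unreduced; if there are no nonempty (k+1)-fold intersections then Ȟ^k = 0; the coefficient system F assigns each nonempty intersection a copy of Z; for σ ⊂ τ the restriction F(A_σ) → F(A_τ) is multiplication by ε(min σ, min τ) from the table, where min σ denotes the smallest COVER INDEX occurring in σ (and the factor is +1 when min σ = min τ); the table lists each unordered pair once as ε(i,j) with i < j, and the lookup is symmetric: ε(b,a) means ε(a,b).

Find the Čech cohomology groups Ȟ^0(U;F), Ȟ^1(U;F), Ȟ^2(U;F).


Ȟ^0 ≅ 0, Ȟ^1 ≅ Z/2 and Ȟ^2 ≅ 0

intersection data:
  A12={p4} A14={p9} A23={p6} A34={p1}
C dims 4,4; δ0: rk 4, SNF 1^3·2
Ȟ^0 = (4 − 4) − 0 = 0, so Ȟ^0 ≅ 0
Ȟ^1 = (4 − 0) − 4 = 0 plus torsion [2], so Ȟ^1 ≅ Z/2
Ȟ^2 = (0 − 0) − 0 = 0, so Ȟ^2 ≅ 0


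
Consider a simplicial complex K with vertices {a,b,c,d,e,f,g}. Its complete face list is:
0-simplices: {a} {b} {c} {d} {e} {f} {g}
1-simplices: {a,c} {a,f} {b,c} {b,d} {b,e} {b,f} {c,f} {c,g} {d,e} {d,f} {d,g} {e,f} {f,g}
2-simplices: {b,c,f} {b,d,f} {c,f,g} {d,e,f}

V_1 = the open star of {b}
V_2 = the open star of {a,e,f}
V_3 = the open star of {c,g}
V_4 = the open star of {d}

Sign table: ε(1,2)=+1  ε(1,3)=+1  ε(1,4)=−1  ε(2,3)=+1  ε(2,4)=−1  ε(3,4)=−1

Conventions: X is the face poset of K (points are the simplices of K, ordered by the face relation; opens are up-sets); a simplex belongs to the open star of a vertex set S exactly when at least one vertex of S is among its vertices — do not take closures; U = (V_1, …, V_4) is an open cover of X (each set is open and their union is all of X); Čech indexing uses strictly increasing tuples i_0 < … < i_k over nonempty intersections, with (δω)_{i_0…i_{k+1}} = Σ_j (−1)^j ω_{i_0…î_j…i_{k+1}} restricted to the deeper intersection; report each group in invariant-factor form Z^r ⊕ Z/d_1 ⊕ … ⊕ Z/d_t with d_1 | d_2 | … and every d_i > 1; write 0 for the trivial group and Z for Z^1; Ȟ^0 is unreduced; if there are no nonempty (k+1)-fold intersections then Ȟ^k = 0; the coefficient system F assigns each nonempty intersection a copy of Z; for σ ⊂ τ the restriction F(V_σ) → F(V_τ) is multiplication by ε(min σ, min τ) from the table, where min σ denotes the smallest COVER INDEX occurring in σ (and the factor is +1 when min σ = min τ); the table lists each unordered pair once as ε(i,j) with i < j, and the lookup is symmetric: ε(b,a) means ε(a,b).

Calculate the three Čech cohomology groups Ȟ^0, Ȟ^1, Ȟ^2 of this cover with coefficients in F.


nonempty intersections:
  V1={{b},{b,c},{b,d},{b,e},{b,f},{b,c,f},{b,d,f}} V2={{a},{e},{f},{a,c},{a,f},{b,e},{b,f},{c,f},{d,e},{d,f},{e,f},{f,g},{b,c,f},{b,d,f},{c,f,g},{d,e,f}} V3={{c},{g},{a,c},{b,c},{c,f},{c,g},{d,g},{f,g},{b,c,f},{c,f,g}} V4={{d},{b,d},{d,e},{d,f},{d,g},{b,d,f},{d,e,f}}
  V12={{b,e},{b,f},{b,c,f},{b,d,f}} V13={{b,c},{b,c,f}} V14={{b,d},{b,d,f}} V23={{a,c},{c,f},{f,g},{b,c,f},{c,f,g}} V24={{d,e},{d,f},{b,d,f},{d,e,f}} V34={{d,g}}
  V123={{b,c,f}} V124={{b,d,f}}
C dims 4,6,2; δ0: rk 3, SNF 1^3; δ1: rk 2, SNF 1^2
Ȟ^0: (4−3)−0=1 ⇒ Z
Ȟ^1: (6−2)−3=1 ⇒ Z
Ȟ^2: (2−0)−2=0 ⇒ 0

Ȟ^0 = Z,  Ȟ^1 = Z,  Ȟ^2 = 0


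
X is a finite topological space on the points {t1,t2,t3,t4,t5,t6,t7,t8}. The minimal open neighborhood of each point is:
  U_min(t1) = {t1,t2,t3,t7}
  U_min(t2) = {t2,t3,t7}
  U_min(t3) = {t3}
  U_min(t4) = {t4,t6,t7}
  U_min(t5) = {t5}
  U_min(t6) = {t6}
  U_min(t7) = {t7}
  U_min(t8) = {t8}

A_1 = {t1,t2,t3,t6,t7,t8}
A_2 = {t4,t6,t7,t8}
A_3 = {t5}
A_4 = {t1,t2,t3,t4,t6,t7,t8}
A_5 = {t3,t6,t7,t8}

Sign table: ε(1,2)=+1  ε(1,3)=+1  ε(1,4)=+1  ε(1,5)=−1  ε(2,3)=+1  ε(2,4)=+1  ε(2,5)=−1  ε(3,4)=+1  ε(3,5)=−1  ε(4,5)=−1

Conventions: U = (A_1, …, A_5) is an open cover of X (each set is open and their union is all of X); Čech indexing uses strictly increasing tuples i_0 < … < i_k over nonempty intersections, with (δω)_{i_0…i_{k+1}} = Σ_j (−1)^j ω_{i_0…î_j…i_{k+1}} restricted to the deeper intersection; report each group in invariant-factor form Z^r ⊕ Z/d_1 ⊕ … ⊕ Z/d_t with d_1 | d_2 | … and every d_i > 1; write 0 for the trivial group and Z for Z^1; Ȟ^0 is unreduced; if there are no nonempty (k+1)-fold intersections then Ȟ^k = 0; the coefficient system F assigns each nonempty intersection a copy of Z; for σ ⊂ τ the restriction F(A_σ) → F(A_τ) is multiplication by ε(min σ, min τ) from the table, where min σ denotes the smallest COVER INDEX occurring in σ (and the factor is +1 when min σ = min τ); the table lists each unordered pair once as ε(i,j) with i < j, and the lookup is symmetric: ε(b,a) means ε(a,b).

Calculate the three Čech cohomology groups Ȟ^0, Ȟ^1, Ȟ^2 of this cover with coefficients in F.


Ȟ^0 ≅ Z^2; Ȟ^1 ≅ 0; Ȟ^2 ≅ 0

nerve simplices:
  A12={t6,t7,t8} A14={t1,t2,t3,t6,t7,t8} A15={t3,t6,t7,t8} A24={t4,t6,t7,t8} A25={t6,t7,t8} A45={t3,t6,t7,t8}
  A124={t6,t7,t8} A125={t6,t7,t8} A145={t3,t6,t7,t8} A245={t6,t7,t8}
  A1245={t6,t7,t8}
C dims 5,6,4,1; δ0: rk 3, SNF 1^3; δ1: rk 3, SNF 1^3; δ2: rk 1, SNF 1^1
degree 0: 5−3−0 = 2 → Ȟ^0 ≅ Z^2
degree 1: 6−3−3 = 0 → Ȟ^1 ≅ 0
degree 2: 4−1−3 = 0 → Ȟ^2 ≅ 0


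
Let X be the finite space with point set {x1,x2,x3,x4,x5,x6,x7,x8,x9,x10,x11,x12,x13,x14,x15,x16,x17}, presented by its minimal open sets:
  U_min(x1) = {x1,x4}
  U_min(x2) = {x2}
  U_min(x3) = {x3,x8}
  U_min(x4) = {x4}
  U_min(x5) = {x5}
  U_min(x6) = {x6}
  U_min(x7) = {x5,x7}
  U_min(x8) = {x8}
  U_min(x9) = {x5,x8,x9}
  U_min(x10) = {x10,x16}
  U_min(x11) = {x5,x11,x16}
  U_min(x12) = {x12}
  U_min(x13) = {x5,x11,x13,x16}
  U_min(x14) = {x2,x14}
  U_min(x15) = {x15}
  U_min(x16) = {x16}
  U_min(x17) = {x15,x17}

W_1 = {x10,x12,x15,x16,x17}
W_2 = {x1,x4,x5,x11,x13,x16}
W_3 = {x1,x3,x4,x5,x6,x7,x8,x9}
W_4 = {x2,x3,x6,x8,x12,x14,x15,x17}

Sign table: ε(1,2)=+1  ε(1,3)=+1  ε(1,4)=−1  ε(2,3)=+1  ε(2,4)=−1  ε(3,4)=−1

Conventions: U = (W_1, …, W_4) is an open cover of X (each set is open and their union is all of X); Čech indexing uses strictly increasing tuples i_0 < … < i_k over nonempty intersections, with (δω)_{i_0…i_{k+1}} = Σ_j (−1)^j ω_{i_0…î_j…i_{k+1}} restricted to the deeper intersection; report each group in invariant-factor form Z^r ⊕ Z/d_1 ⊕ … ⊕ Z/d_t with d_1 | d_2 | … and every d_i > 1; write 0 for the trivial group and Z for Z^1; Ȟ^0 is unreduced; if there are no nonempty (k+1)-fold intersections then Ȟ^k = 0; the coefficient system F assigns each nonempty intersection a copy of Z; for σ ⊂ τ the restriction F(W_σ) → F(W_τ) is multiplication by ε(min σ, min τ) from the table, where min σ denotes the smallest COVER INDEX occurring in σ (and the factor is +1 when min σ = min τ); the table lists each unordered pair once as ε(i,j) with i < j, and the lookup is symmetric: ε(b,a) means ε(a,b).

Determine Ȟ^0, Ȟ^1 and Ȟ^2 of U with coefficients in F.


Ȟ^0 ≅ Z, Ȟ^1 ≅ Z and Ȟ^2 ≅ 0

intersection data:
  W12={x16} W14={x12,x15,x17} W23={x1,x4,x5} W34={x3,x6,x8}
C dims 4,4; δ0: rk 3, SNF 1^3
Ȟ^0 = (4 − 3) − 0 = 1, so Ȟ^0 ≅ Z
Ȟ^1 = (4 − 0) − 3 = 1, so Ȟ^1 ≅ Z
Ȟ^2 = (0 − 0) − 0 = 0, so Ȟ^2 ≅ 0


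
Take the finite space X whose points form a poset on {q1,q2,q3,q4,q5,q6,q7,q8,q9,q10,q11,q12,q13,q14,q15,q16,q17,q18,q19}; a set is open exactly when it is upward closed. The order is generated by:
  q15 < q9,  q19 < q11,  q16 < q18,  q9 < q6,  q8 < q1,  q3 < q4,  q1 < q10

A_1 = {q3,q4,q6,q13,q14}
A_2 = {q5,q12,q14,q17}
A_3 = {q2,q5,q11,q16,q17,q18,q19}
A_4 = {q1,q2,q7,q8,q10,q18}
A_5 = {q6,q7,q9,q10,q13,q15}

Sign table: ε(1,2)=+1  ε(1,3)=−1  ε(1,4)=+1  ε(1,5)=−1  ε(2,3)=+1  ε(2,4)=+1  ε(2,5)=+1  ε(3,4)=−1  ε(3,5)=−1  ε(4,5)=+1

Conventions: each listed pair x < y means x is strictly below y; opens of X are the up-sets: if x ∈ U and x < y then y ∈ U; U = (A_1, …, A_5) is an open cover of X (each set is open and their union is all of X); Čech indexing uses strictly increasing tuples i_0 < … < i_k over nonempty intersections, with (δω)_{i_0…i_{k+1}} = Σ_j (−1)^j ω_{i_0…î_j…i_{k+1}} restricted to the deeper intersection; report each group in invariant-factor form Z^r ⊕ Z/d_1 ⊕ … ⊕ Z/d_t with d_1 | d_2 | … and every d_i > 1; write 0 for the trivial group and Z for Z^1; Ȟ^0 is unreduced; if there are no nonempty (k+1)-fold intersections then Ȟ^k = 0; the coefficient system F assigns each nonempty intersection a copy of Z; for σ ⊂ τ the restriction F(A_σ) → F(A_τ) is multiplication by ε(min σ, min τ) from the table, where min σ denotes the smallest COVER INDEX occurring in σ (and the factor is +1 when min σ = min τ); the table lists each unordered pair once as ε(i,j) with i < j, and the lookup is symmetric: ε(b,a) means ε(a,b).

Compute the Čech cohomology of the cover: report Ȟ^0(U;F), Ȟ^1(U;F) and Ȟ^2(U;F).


nerve of the cover:
  A12={q14} A15={q6,q13} A23={q5,q17} A34={q2,q18} A45={q7,q10}
C dims 5,5; δ0: rk 4, SNF 1^4
Ȟ^0 = (5 − 4) − 0 = 1, so Ȟ^0 ≅ Z
Ȟ^1 = (5 − 0) − 4 = 1, so Ȟ^1 ≅ Z
Ȟ^2 = (0 − 0) − 0 = 0, so Ȟ^2 ≅ 0

Ȟ^0 ≅ Z; Ȟ^1 ≅ Z; Ȟ^2 ≅ 0


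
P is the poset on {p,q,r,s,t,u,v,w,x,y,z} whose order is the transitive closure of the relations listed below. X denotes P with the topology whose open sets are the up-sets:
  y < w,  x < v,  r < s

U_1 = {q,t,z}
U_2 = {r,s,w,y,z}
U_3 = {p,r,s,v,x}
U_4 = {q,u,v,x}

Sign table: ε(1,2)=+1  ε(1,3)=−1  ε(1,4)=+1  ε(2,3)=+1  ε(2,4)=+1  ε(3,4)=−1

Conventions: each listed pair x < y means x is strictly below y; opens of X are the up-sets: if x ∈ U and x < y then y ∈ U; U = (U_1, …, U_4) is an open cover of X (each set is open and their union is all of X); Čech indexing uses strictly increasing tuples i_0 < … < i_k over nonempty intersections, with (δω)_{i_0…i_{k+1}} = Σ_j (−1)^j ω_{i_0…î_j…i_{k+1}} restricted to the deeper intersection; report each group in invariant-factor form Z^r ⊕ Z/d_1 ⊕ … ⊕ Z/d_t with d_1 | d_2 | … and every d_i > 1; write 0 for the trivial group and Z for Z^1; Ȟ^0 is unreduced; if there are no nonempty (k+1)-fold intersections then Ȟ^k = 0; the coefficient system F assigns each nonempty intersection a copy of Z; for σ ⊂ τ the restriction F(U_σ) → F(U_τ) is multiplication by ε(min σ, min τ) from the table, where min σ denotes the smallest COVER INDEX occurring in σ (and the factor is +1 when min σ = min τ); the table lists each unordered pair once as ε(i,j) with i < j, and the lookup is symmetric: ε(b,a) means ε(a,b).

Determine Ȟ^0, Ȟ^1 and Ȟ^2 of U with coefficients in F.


Ȟ^0(U;F) ≅ 0, Ȟ^1(U;F) ≅ Z/2, Ȟ^2(U;F) ≅ 0

cover nerve:
  U12={z} U14={q} U23={r,s} U34={v,x}
C dims 4,4; δ0: rk 4, SNF 1^3·2
Ȟ^0: (4−4)−0=0 ⇒ 0
Ȟ^1: (4−0)−4=0 plus torsion [2] ⇒ Z/2
Ȟ^2: (0−0)−0=0 ⇒ 0


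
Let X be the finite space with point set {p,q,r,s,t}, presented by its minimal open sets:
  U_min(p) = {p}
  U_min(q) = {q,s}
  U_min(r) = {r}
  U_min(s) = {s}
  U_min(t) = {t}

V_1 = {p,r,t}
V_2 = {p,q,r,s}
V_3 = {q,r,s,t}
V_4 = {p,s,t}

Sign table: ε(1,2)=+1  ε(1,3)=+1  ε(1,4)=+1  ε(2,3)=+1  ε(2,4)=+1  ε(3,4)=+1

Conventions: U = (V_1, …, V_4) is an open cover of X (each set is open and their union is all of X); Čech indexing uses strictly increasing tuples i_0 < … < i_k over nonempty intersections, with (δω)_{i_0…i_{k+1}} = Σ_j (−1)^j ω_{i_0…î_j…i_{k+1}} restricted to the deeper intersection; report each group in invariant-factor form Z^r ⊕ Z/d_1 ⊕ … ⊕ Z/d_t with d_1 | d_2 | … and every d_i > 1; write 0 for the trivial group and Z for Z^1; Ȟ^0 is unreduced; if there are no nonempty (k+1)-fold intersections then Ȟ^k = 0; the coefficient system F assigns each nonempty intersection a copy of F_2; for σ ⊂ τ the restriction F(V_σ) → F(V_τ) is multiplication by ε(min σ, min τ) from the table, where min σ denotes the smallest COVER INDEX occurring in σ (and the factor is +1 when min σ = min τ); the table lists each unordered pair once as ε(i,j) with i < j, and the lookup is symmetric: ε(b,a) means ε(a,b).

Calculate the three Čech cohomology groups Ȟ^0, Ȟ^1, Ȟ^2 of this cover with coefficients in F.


Ȟ^0 = Z/2, Ȟ^1 = 0, Ȟ^2 = Z/2

intersection data:
  V12={p,r} V13={r,t} V14={p,t} V23={q,r,s} V24={p,s} V34={s,t}
  V123={r} V124={p} V134={t} V234={s}
C dims 4,6,4; δ0: rk_F2 3; δ1: rk_F2 3
Ȟ^0 = (4 − 3) − 0 = 1, so Ȟ^0 ≅ Z/2
Ȟ^1 = (6 − 3) − 3 = 0, so Ȟ^1 ≅ 0
Ȟ^2 = (4 − 0) − 3 = 1, so Ȟ^2 ≅ Z/2


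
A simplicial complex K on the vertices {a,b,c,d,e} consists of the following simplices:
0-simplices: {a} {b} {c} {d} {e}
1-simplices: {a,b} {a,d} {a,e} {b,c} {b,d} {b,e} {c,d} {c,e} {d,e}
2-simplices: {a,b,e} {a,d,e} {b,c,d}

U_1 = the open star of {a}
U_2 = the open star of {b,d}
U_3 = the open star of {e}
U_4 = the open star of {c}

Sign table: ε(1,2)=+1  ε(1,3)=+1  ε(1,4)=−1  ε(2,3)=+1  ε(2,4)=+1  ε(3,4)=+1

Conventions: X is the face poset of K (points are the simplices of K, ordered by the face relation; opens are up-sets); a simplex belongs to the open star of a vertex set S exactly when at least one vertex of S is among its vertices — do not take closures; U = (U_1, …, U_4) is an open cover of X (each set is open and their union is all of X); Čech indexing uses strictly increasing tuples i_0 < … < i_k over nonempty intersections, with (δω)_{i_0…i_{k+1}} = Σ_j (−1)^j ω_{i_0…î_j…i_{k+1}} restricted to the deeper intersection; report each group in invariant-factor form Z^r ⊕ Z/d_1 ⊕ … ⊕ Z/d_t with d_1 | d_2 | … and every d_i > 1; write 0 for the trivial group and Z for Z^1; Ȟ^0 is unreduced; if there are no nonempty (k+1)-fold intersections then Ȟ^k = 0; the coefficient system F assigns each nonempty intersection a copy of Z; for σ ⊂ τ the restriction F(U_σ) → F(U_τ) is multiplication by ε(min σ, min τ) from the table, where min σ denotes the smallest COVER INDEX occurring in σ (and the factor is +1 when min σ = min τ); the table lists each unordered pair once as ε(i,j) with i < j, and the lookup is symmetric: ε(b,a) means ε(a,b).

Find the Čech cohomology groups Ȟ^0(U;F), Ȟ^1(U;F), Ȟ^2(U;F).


cover nerve:
  U1={{a},{a,b},{a,d},{a,e},{a,b,e},{a,d,e}} U2={{b},{d},{a,b},{a,d},{b,c},{b,d},{b,e},{c,d},{d,e},{a,b,e},{a,d,e},{b,c,d}} U3={{e},{a,e},{b,e},{c,e},{d,e},{a,b,e},{a,d,e}} U4={{c},{b,c},{c,d},{c,e},{b,c,d}}
  U12={{a,b},{a,d},{a,b,e},{a,d,e}} U13={{a,e},{a,b,e},{a,d,e}} U23={{b,e},{d,e},{a,b,e},{a,d,e}} U24={{b,c},{c,d},{b,c,d}} U34={{c,e}}
  U123={{a,b,e},{a,d,e}}
C dims 4,5,1; δ0: rk 3, SNF 1^3; δ1: rk 1, SNF 1^1
Ȟ^0: (4−3)−0=1 ⇒ Z
Ȟ^1: (5−1)−3=1 ⇒ Z
Ȟ^2: (1−0)−1=0 ⇒ 0

Ȟ^0 ≅ Z, Ȟ^1 ≅ Z, Ȟ^2 ≅ 0


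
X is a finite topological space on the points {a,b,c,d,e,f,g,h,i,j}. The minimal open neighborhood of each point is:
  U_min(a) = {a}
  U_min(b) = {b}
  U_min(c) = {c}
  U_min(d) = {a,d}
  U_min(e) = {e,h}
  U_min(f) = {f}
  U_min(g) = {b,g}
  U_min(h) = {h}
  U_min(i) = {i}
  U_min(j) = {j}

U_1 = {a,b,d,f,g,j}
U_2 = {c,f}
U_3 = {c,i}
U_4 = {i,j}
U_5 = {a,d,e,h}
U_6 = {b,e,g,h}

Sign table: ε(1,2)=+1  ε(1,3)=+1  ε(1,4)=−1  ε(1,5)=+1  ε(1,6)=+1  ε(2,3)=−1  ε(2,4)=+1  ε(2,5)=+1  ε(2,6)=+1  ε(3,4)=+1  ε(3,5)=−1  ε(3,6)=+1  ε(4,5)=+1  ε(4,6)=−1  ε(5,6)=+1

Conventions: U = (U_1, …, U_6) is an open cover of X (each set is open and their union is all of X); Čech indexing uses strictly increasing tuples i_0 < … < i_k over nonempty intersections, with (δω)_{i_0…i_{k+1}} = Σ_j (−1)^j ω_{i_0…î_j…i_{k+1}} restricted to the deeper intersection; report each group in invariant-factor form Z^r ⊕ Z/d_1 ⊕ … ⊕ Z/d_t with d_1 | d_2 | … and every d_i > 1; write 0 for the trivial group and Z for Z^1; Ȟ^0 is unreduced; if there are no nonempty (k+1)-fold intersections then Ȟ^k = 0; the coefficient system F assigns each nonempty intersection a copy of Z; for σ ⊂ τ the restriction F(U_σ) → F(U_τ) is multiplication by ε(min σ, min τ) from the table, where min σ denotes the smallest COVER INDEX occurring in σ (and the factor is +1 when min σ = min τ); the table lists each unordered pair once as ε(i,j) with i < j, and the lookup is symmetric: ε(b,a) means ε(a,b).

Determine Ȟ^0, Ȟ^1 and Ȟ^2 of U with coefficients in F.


Ȟ^0 ≅ Z,  Ȟ^1 ≅ Z^2,  Ȟ^2 ≅ 0

cover nerve:
  U12={f} U14={j} U15={a,d} U16={b,g} U23={c} U34={i} U56={e,h}
C dims 6,7; δ0: rk 5, SNF 1^5
Ȟ^0: (6−5)−0=1 ⇒ Z
Ȟ^1: (7−0)−5=2 ⇒ Z^2
Ȟ^2: (0−0)−0=0 ⇒ 0
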